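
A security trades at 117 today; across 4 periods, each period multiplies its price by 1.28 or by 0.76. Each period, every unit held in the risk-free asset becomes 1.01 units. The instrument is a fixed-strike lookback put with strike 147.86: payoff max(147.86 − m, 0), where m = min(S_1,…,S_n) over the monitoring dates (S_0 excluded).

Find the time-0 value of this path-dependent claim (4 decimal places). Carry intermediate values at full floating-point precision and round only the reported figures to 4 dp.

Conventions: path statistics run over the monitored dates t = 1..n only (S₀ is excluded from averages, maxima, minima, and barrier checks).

Under the martingale measure an up-move has probability p* = 0.4808; value the claim as the probability-weighted average of per-path payoffs, discounted 4 periods at R = 1.01.
Enumerate all 2^4 = 16 price paths (U = up ×1.28, D = down ×0.76); each path with k up-moves has probability p*^k·(1−p*)^(4−k).
DDDD: m=39.0337, payoff=108.8263, prob=0.072684
UDDD: m=65.7410, payoff=82.1190, prob=0.067300
DUDD: m=65.7410, payoff=82.1190, prob=0.067300
UUDD: m=110.7218, payoff=37.1382, prob=0.062315
DDUD: m=65.7410, payoff=82.1190, prob=0.067300
UDUD: m=110.7218, payoff=37.1382, prob=0.062315
DUUD: m=88.9200, payoff=58.9400, prob=0.062315
UUUD: m=149.7600, payoff=0.0000, prob=0.057699
DDDU: m=51.3602, payoff=96.4998, prob=0.067300
UDDU: m=86.5014, payoff=61.3586, prob=0.062315
DUDU: m=86.5014, payoff=61.3586, prob=0.062315
UUDU: m=145.6865, payoff=2.1735, prob=0.057699
DDUU: m=67.5792, payoff=80.2808, prob=0.062315
UDUU: m=113.8176, payoff=34.0424, prob=0.057699
DUUU: m=88.9200, payoff=58.9400, prob=0.057699
UUUU: m=149.7600, payoff=0.0000, prob=0.053425
Price = Σ prob·payoff / R^4 = 57.426095 / 1.040604 = 55.1853

price = 55.1853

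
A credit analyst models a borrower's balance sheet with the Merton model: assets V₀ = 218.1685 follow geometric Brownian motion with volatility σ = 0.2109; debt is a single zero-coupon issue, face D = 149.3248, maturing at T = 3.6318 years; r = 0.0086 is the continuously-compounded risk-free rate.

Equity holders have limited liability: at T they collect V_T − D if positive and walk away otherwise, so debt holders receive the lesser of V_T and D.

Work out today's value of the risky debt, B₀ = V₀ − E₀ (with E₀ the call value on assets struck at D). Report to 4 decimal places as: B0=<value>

B0=139.0905

With assets at 218.1685 and a single debt payment of 149.3248 at 3.6318 years:
d₁ = [ln(V₀/D) + (r + σ²/2)T] / (σ√T)
   = [ln(218.1685/149.3248) + (0.0086 + 0.5·0.2109²)·3.6318] / (0.2109·√3.6318)
   = [0.379144 + 0.112003] / 0.401918 = 1.222006
d₂ = d₁ − σ√T = 1.222006 − 0.401918 = 0.820088
N(d₁) = 0.889147,  N(d₂) = 0.793917,  e^(−rT) = 0.969249
E₀ = V₀·N(d₁) − D·e^(−rT)·N(d₂)
   = 218.1685·0.889147 − 149.3248·0.969249·0.793917 = 79.077987
B₀ = V₀ − E₀ = 218.1685 − 79.077987 = 139.090513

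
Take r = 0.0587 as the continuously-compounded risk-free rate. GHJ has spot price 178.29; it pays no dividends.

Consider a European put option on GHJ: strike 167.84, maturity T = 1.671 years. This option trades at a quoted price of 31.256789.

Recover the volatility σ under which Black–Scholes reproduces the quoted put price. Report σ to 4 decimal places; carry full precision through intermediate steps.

sigma = 0.5159

At σ = 0.5159 the Black–Scholes value reproduces the quote:
σ√T = 0.5159·√1.671 = 0.666889
d₁ = (ln(S/K) + (r+σ²/2)T) / (σ√T) = (ln(178.29/167.84) + (0.0587+0.5159²/2)·1.671) / 0.666889 = (0.060400 + 0.320458) / 0.666889 = 0.571097
d₂ = d₁ − σ√T = 0.571097 − 0.666889 = -0.095792
e^{−rT} = 0.906569
N(−d₁) = 0.283967,  N(−d₂) = 0.538157
V = K·e^{−rT}·N(−d₂) − S·N(−d₁) = 81.885239 − 50.628450 = 31.256789 (the quoted price), and the Black–Scholes price is strictly increasing in σ, so σ is unique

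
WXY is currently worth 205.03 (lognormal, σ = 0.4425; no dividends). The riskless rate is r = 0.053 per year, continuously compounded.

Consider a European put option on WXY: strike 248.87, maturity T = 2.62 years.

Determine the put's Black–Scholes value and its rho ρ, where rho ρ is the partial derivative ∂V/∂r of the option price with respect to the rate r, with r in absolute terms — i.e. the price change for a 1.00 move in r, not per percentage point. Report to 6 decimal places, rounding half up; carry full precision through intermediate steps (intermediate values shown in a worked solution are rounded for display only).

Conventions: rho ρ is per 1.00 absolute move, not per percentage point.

σ√T = 0.4425·√2.62 = 0.716249
d₁ = (ln(S/K) + (r+σ²/2)T) / (σ√T) = (ln(205.03/248.87) + (0.053+0.4425²/2)·2.62) / 0.716249 = (-0.193774 + 0.395366) / 0.716249 = 0.281455
d₂ = d₁ − σ√T = 0.281455 − 0.716249 = -0.434794
e^{−rT} = 0.870350
N(−d₁) = 0.389181,  N(−d₂) = 0.668144
Put price V = K·e^{−rT}·N(−d₂) − S·N(−d₁) = 144.722633 − 79.793721 = 64.928912
ρ = −K·T·e^{−rT}·N(−d₂) = -379.173298

price = 64.928912
ρ = -379.173298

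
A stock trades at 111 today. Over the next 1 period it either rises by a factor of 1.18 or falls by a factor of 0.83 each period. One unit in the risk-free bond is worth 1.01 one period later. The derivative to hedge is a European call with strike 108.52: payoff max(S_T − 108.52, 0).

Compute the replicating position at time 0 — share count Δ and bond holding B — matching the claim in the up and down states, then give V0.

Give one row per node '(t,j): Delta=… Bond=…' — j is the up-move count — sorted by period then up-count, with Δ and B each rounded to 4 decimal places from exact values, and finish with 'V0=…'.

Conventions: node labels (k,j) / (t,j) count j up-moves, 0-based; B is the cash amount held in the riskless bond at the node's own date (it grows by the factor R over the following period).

(0,0): Delta=0.5781 Bond=-52.7349
V0=11.4365

Under the risk-neutral measure, an up-move has probability p* = (R−d)/(u−d) = 0.5143 and values discount at R = 1.01.
Expiry values: V(1,0)=0.0000, V(1,1)=22.4600
(0,0): S=111.0000. Δ = (V_up−V_dn)/(S_up−S_dn) = (22.4600−0.0000)/(130.9800−92.1300) = 0.5781. V = [p*·22.4600 + (1−p*)·0.0000]/1.01 = 11.4365. B = V − Δ·S = -52.7349.
As a check, the time-0 holding Δ(0,0)·S0 + B(0,0) comes to 11.4365 — exactly V0.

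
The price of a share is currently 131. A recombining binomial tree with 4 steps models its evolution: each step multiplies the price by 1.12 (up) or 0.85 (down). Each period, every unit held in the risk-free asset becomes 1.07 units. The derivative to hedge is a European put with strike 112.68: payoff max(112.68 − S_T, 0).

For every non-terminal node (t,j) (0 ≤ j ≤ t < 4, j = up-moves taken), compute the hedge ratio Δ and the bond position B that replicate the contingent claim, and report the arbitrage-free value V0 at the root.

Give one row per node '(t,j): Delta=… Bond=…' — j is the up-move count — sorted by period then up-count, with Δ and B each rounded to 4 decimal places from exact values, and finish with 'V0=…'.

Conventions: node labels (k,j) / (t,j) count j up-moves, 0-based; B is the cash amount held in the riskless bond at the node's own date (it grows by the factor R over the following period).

(0,0): Delta=-0.0469 Bond=6.5349
(1,0): Delta=-0.2196 Bond=26.2238
(1,1): Delta=-0.0171 Bond=2.6215
(2,0): Delta=-0.8198 Bond=84.8734
(2,1): Delta=-0.1160 Bond=15.1472
(2,2): Delta=0.0000 Bond=0.0000
(3,0): Delta=-1.0000 Bond=105.3084
(3,1): Delta=-0.7888 Bond=87.5204
(3,2): Delta=0.0000 Bond=0.0000
(3,3): Delta=0.0000 Bond=0.0000
V0=0.3962

Risk-neutral probability p* = (R−d)/(u−d) = (1.07−0.85)/(1.12−0.85) = 0.8148.
At maturity the claim pays: V(4,0)=44.2972, V(4,1)=22.5756, V(4,2)=0.0000, V(4,3)=0.0000, V(4,4)=0.0000
Node (3,0) S=80.4504: V=(p*·22.5756+(1−p*)·44.2972)/1.07=24.8580; Δ=(22.5756−44.2972)/(90.1044−68.3828)=-1.0000; B=V−Δ·S=105.3084
Node (3,1) S=106.0052: V=(p*·0.0000+(1−p*)·22.5756)/1.07=3.9072; Δ=(0.0000−22.5756)/(118.7258−90.1044)=-0.7888; B=V−Δ·S=87.5204
Node (3,2) S=139.6774: V=(p*·0.0000+(1−p*)·0.0000)/1.07=0.0000; Δ=(0.0000−0.0000)/(156.4387−118.7258)=0.0000; B=V−Δ·S=0.0000
Node (3,3) S=184.0456: V=(p*·0.0000+(1−p*)·0.0000)/1.07=0.0000; Δ=(0.0000−0.0000)/(206.1310−156.4387)=0.0000; B=V−Δ·S=0.0000
Node (2,0) S=94.6475: V=(p*·3.9072+(1−p*)·24.8580)/1.07=7.2775; Δ=(3.9072−24.8580)/(106.0052−80.4504)=-0.8198; B=V−Δ·S=84.8734
Node (2,1) S=124.7120: V=(p*·0.0000+(1−p*)·3.9072)/1.07=0.6762; Δ=(0.0000−3.9072)/(139.6774−106.0052)=-0.1160; B=V−Δ·S=15.1472
Node (2,2) S=164.3264: V=(p*·0.0000+(1−p*)·0.0000)/1.07=0.0000; Δ=(0.0000−0.0000)/(184.0456−139.6774)=0.0000; B=V−Δ·S=0.0000
Node (1,0) S=111.3500: V=(p*·0.6762+(1−p*)·7.2775)/1.07=1.7745; Δ=(0.6762−7.2775)/(124.7120−94.6475)=-0.2196; B=V−Δ·S=26.2238
Node (1,1) S=146.7200: V=(p*·0.0000+(1−p*)·0.6762)/1.07=0.1170; Δ=(0.0000−0.6762)/(164.3264−124.7120)=-0.0171; B=V−Δ·S=2.6215
Node (0,0) S=131.0000: V=(p*·0.1170+(1−p*)·1.7745)/1.07=0.3962; Δ=(0.1170−1.7745)/(146.7200−111.3500)=-0.0469; B=V−Δ·S=6.5349
Verification: the root portfolio costs Δ(0,0)·S0 + B(0,0) = 0.3962, matching V0.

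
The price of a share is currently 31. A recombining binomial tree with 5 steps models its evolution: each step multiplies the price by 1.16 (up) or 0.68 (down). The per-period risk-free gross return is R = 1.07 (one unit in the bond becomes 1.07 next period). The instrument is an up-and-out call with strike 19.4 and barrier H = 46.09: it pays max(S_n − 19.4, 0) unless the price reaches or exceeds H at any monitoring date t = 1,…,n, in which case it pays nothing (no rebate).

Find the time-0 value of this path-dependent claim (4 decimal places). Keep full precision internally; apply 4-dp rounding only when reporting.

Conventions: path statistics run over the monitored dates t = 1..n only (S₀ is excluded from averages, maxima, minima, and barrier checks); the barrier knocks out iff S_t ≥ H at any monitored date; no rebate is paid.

price = 3.6403

Under the martingale measure an up-move has probability p* = 0.8125; value the claim as the probability-weighted average of per-path payoffs, discounted 5 periods at R = 1.07.
Enumerate all 2^5 = 32 price paths (U = up ×1.16, D = down ×0.68); each path with k up-moves has probability p*^k·(1−p*)^(5−k).
DDDDD: M=21.0800, payoff=0.0000, prob=0.000232
UDDDD: M=35.9600, payoff=0.0000, prob=0.001004
DUDDD: M=24.4528, payoff=0.0000, prob=0.001004
UUDDD: M=41.7136, payoff=0.0000, prob=0.004352
DDUDD: M=21.0800, payoff=0.0000, prob=0.001004
UDUDD: M=35.9600, payoff=0.0000, prob=0.004352
DUUDD: M=28.3652, payoff=0.0000, prob=0.004352
UUUDD: M=48.3878, payoff=0.0000, prob=0.018857
DDDUD: M=21.0800, payoff=0.0000, prob=0.001004
UDDUD: M=35.9600, payoff=0.0000, prob=0.004352
DUDUD: M=24.4528, payoff=0.0000, prob=0.004352
UUDUD: M=41.7136, payoff=2.9745, prob=0.018857
DDUUD: M=21.0800, payoff=0.0000, prob=0.004352
UDUUD: M=35.9600, payoff=2.9745, prob=0.018857
DUUUD: M=32.9037, payoff=2.9745, prob=0.018857
UUUUD: M=56.1298, payoff=0.0000, prob=0.081714
DDDDU: M=21.0800, payoff=0.0000, prob=0.001004
UDDDU: M=35.9600, payoff=0.0000, prob=0.004352
DUDDU: M=24.4528, payoff=0.0000, prob=0.004352
UUDDU: M=41.7136, payoff=2.9745, prob=0.018857
DDUDU: M=21.0800, payoff=0.0000, prob=0.004352
UDUDU: M=35.9600, payoff=2.9745, prob=0.018857
DUUDU: M=28.3652, payoff=2.9745, prob=0.018857
UUUDU: M=48.3878, payoff=0.0000, prob=0.081714
DDDUU: M=21.0800, payoff=0.0000, prob=0.004352
UDDUU: M=35.9600, payoff=2.9745, prob=0.018857
DUDUU: M=24.4528, payoff=2.9745, prob=0.018857
UUDUU: M=41.7136, payoff=18.7683, prob=0.081714
DDUUU: M=22.3745, payoff=2.9745, prob=0.018857
UDUUU: M=38.1683, payoff=18.7683, prob=0.081714
DUUUU: M=38.1683, payoff=18.7683, prob=0.081714
UUUUU: M=65.1106, payoff=0.0000, prob=0.354093
Price = Σ prob·payoff / R^5 = 5.105688 / 1.402552 = 3.6403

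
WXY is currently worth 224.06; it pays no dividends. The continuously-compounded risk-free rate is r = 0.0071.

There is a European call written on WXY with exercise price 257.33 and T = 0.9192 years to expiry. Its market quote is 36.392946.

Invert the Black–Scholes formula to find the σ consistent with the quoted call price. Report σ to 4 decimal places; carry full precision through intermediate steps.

At σ = 0.5593 the Black–Scholes value reproduces the quote:
σ√T = 0.5593·√0.9192 = 0.536228
d₁ = (ln(S/K) + (r+σ²/2)T) / (σ√T) = (ln(224.06/257.33) + (0.0071+0.5593²/2)·0.9192) / 0.536228 = (-0.138445 + 0.150297) / 0.536228 = 0.022101
d₂ = d₁ − σ√T = 0.022101 − 0.536228 = -0.514127
e^{−rT} = 0.993495
N(d₁) = 0.508816,  N(d₂) = 0.303582
V = S·N(d₁) − K·e^{−rT}·N(d₂) = 114.005408 − 77.612462 = 36.392946 (the quoted price), and the Black–Scholes price is strictly increasing in σ, so σ is unique

sigma = 0.5593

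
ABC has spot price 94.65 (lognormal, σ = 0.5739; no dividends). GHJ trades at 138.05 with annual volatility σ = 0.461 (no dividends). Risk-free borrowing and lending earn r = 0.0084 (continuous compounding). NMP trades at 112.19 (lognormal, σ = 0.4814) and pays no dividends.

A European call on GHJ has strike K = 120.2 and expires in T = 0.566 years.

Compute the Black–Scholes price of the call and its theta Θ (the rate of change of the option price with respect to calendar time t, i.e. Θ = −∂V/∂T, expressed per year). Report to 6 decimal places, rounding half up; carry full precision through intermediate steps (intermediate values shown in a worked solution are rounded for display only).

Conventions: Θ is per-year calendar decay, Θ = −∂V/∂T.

price = 28.420834
Θ = -14.806282

σ√T = 0.461·√0.566 = 0.346824
d₁ = (ln(S/K) + (r+σ²/2)T) / (σ√T) = (ln(138.05/120.2) + (0.0084+0.461²/2)·0.566) / 0.346824 = (0.138459 + 0.064898) / 0.346824 = 0.586340
d₂ = d₁ − σ√T = 0.586340 − 0.346824 = 0.239516
e^{−rT} = 0.995257
N(d₁) = 0.721176,  N(d₂) = 0.594647
Call price V = S·N(d₁) − K·e^{−rT}·N(d₂) = 99.558409 − 71.137575 = 28.420834
φ(d₁) = (1/√(2π))·e^{−d₁²/2} = 0.335936
Θ = −S·φ(d₁)·σ/(2√T) − r·K·e^{−rT}·N(d₂) = −14.208727 − 0.597556 = -14.806282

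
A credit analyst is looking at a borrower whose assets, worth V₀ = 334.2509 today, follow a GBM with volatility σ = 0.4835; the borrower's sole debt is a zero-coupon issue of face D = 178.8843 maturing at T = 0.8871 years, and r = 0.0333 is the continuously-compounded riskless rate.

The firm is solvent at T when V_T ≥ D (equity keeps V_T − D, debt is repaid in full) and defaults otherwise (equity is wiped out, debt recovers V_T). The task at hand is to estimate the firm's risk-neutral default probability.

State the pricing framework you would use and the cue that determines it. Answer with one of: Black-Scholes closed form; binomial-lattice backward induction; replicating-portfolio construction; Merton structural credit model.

framework: Merton structural credit model

Key observation: the data describe a firm's assets (V₀ = 334.2509, GBM) and a single zero-coupon debt of face 178.8843, so credit quantities follow from equity-as-call in the structural model.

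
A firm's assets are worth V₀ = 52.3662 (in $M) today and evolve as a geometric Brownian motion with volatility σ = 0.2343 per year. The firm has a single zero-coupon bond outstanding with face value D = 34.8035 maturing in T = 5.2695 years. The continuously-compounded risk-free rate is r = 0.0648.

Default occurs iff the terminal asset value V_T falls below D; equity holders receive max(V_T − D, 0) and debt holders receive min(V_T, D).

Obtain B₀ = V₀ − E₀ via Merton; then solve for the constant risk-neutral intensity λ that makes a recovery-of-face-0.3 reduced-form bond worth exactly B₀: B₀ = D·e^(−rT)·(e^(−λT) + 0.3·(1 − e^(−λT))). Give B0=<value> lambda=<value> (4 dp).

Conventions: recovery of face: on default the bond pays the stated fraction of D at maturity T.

B0=24.0355 lambda=0.0078

Work the structural quantities from V₀ = 52.3662 against face 34.8035:
d₁ = [ln(V₀/D) + (r + σ²/2)T] / (σ√T)
   = [ln(52.3662/34.8035) + (0.0648 + 0.5·0.2343²)·5.2695] / (0.2343·√5.2695)
   = [0.408543 + 0.486102] / 0.537845 = 1.663390
d₂ = d₁ − σ√T = 1.663390 − 0.537845 = 1.125545
N(d₁) = 0.951883,  N(d₂) = 0.869821,  e^(−rT) = 0.710729
E₀ = V₀·N(d₁) − D·e^(−rT)·N(d₂)
   = 52.3662·0.951883 − 34.8035·0.710729·0.869821 = 28.330708
B₀ = V₀ − E₀ = 52.3662 − 28.330708 = 24.035492
e^(−λT) = (B₀·e^(rT)/D − 0.3)/(1 − 0.3) = (24.0355·1.407005/34.8035 − 0.3)/0.7 = 0.95955159
λ = −ln(0.95955159)/5.2695 = 0.007836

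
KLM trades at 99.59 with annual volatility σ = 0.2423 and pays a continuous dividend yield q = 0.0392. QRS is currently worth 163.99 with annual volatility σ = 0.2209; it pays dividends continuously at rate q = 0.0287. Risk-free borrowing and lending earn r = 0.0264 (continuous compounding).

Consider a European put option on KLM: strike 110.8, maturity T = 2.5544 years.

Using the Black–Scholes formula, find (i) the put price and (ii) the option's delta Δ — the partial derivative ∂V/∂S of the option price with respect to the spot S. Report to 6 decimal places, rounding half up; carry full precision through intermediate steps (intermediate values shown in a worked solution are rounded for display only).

σ√T = 0.2423·√2.5544 = 0.387256
d₁ = (ln(S/K) + (r−q+σ²/2)T) / (σ√T) = (ln(99.59/110.8) + (0.0264−0.0392+0.2423²/2)·2.5544) / 0.387256 = (-0.106665 + 0.042287) / 0.387256 = -0.166241
d₂ = d₁ − σ√T = -0.166241 − 0.387256 = -0.553497
e^{−rT} = 0.934787
e^{−qT} = 0.904718
N(−d₁) = 0.566016,  N(−d₂) = 0.710038
Put price V = K·e^{−rT}·N(−d₂) − S·e^{−qT}·N(−d₁) = 73.541831 − 50.998543 = 22.543288
Δ = −e^{−qT}·N(−d₁) = -0.512085

price = 22.543288
Δ = -0.512085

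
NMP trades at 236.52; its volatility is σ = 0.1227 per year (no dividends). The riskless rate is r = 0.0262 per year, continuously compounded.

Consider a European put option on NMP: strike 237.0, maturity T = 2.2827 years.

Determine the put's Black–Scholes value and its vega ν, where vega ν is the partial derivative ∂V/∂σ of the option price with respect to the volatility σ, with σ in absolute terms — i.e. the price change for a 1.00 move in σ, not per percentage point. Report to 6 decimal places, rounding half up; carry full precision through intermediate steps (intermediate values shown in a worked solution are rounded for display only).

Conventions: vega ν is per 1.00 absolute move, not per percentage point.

σ√T = 0.1227·√2.2827 = 0.185383
d₁ = (ln(S/K) + (r+σ²/2)T) / (σ√T) = (ln(236.52/237.0) + (0.0262+0.1227²/2)·2.2827) / 0.185383 = (-0.002027 + 0.076990) / 0.185383 = 0.404368
d₂ = d₁ − σ√T = 0.404368 − 0.185383 = 0.218985
e^{−rT} = 0.941947
N(−d₁) = 0.342971,  N(−d₂) = 0.413331
Put price V = K·e^{−rT}·N(−d₂) − S·N(−d₁) = 92.272532 − 81.119548 = 11.152984
φ(d₁) = (1/√(2π))·e^{−d₁²/2} = 0.367624
ν = S·φ(d₁)·√T = 131.369915

price = 11.152984
ν = 131.369915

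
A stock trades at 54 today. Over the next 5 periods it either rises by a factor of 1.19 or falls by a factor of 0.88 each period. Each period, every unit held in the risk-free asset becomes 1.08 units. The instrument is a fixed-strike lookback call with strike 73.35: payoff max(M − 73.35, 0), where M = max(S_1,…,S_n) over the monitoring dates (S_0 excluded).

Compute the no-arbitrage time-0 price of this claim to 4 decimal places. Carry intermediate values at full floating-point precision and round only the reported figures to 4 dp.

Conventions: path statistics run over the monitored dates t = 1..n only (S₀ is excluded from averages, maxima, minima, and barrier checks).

price = 10.3391

No-arbitrage gives p* = (R−d)/(u−d) = 0.6452: enumerate every path, weight its payoff by its p*-probability, and discount by R^5.
Enumerate all 2^5 = 32 price paths (U = up ×1.19, D = down ×0.88); each path with k up-moves has probability p*^k·(1−p*)^(5−k).
DDDDD: M=47.5200, payoff=0.0000, prob=0.005625
UDDDD: M=64.2600, payoff=0.0000, prob=0.010228
DUDDD: M=56.5488, payoff=0.0000, prob=0.010228
UUDDD: M=76.4694, payoff=3.1194, prob=0.018596
DDUDD: M=49.7629, payoff=0.0000, prob=0.010228
UDUDD: M=67.2931, payoff=0.0000, prob=0.018596
DUUDD: M=67.2931, payoff=0.0000, prob=0.018596
UUUDD: M=90.9986, payoff=17.6486, prob=0.033812
DDDUD: M=47.5200, payoff=0.0000, prob=0.010228
UDDUD: M=64.2600, payoff=0.0000, prob=0.018596
DUDUD: M=59.2179, payoff=0.0000, prob=0.018596
UUDUD: M=80.0788, payoff=6.7288, prob=0.033812
DDUUD: M=59.2179, payoff=0.0000, prob=0.018596
UDUUD: M=80.0788, payoff=6.7288, prob=0.033812
DUUUD: M=80.0788, payoff=6.7288, prob=0.033812
UUUUD: M=108.2883, payoff=34.9383, prob=0.061476
DDDDU: M=47.5200, payoff=0.0000, prob=0.010228
UDDDU: M=64.2600, payoff=0.0000, prob=0.018596
DUDDU: M=56.5488, payoff=0.0000, prob=0.018596
UUDDU: M=76.4694, payoff=3.1194, prob=0.033812
DDUDU: M=52.1118, payoff=0.0000, prob=0.018596
UDUDU: M=70.4693, payoff=0.0000, prob=0.033812
DUUDU: M=70.4693, payoff=0.0000, prob=0.033812
UUUDU: M=95.2937, payoff=21.9437, prob=0.061476
DDDUU: M=52.1118, payoff=0.0000, prob=0.018596
UDDUU: M=70.4693, payoff=0.0000, prob=0.033812
DUDUU: M=70.4693, payoff=0.0000, prob=0.033812
UUDUU: M=95.2937, payoff=21.9437, prob=0.061476
DDUUU: M=70.4693, payoff=0.0000, prob=0.033812
UDUUU: M=95.2937, payoff=21.9437, prob=0.061476
DUUUU: M=95.2937, payoff=21.9437, prob=0.061476
UUUUU: M=128.8631, payoff=55.5131, prob=0.111774
Price = Σ prob·payoff / R^5 = 15.191565 / 1.469328 = 10.3391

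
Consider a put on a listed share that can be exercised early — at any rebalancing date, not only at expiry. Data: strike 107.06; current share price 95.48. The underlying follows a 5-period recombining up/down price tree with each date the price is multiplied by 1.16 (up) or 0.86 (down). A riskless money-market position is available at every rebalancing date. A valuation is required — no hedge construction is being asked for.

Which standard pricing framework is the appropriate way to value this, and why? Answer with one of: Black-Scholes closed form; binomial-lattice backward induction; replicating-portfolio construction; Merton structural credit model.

framework: binomial-lattice backward induction

Key observation: an American put (K = 107.06, S₀ = 95.48) on a 5-date tree has no closed form — the optimal stopping decision is embedded and must be resolved recursively from expiry.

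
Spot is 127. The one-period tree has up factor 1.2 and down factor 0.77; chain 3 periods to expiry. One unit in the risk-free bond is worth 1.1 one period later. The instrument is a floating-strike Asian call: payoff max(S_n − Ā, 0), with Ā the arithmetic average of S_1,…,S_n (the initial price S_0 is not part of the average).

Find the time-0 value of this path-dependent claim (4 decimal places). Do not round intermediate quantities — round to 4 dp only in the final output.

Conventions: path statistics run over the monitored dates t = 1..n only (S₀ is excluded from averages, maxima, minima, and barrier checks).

price = 14.4989

No-arbitrage gives p* = (R−d)/(u−d) = 0.7674: enumerate every path, weight its payoff by its p*-probability, and discount by R^3.
Enumerate all 2^3 = 8 price paths (U = up ×1.2, D = down ×0.77); each path with k up-moves has probability p*^k·(1−p*)^(3−k).
DDD: Ā=77.0227, payoff=0.0000, prob=0.012578
UDD: Ā=120.0353, payoff=0.0000, prob=0.041506
DUD: Ā=101.8320, payoff=0.0000, prob=0.041506
UUD: Ā=158.6992, payoff=0.0000, prob=0.136969
DDU: Ā=87.8154, payoff=2.5425, prob=0.041506
UDU: Ā=136.8552, payoff=3.9624, prob=0.136969
DUU: Ā=118.6519, payoff=22.1657, prob=0.136969
UUU: Ā=184.9120, payoff=34.5440, prob=0.451998
Price = Σ prob·payoff / R^3 = 19.298093 / 1.331000 = 14.4989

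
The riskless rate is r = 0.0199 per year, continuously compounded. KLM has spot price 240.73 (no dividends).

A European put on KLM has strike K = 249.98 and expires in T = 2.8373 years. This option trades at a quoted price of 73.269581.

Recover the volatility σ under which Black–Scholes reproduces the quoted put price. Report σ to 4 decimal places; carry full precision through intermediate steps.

At σ = 0.4841 the Black–Scholes value reproduces the quote:
σ√T = 0.4841·√2.8373 = 0.815432
d₁ = (ln(S/K) + (r+σ²/2)T) / (σ√T) = (ln(240.73/249.98) + (0.0199+0.4841²/2)·2.8373) / 0.815432 = (-0.037705 + 0.388927) / 0.815432 = 0.430719
d₂ = d₁ − σ√T = 0.430719 − 0.815432 = -0.384713
e^{−rT} = 0.945102
N(−d₁) = 0.333336,  N(−d₂) = 0.649775
V = K·e^{−rT}·N(−d₂) − S·N(−d₁) = 153.513649 − 80.244069 = 73.269581 (matching the quote); vega is positive throughout, so no other σ reproduces this price

sigma = 0.4841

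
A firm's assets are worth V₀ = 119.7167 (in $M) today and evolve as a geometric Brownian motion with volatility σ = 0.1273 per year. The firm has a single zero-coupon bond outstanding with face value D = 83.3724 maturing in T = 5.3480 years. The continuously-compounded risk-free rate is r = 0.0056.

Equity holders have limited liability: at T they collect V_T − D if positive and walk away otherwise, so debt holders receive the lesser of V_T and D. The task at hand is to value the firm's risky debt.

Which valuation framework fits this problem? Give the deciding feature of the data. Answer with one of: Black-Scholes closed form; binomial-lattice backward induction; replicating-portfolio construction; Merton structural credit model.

Key observation: the asked-for credit quantity lives on the firm's capital structure — asset value, asset volatility, debt face 83.3724 — which is the structural model's domain.

framework: Merton structural credit model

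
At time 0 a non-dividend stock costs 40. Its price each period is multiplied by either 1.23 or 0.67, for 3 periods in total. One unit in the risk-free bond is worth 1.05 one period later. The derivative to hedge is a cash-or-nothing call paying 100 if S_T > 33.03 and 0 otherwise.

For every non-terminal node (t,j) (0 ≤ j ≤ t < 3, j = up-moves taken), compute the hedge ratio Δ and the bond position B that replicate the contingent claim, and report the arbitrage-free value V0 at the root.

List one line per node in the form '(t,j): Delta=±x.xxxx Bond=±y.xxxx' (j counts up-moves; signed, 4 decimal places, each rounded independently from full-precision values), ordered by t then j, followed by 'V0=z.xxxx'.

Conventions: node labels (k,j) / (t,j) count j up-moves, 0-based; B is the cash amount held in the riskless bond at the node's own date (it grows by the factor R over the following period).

(0,0): Delta=1.7664 Bond=-5.3085
(1,0): Delta=4.3061 Bond=-73.6383
(1,1): Delta=1.1111 Bond=26.6671
(2,0): Delta=0.0000 Bond=0.0000
(2,1): Delta=5.4172 Bond=-113.9456
(2,2): Delta=0.0000 Bond=95.2381
V0=65.3466

No-arbitrage ⇒ martingale measure with p* = (R−d)/(u−d) = 0.6786.
Terminal payoffs: V(3,0)=0.0000, V(3,1)=0.0000, V(3,2)=100.0000, V(3,3)=100.0000
(2,0): S=17.9560. Δ = (V_up−V_dn)/(S_up−S_dn) = (0.0000−0.0000)/(22.0859−12.0305) = 0.0000. V = [p*·0.0000 + (1−p*)·0.0000]/1.05 = 0.0000. B = V − Δ·S = 0.0000.
(2,1): S=32.9640. Δ = (V_up−V_dn)/(S_up−S_dn) = (100.0000−0.0000)/(40.5457−22.0859) = 5.4172. V = [p*·100.0000 + (1−p*)·0.0000]/1.05 = 64.6259. B = V − Δ·S = -113.9456.
(2,2): S=60.5160. Δ = (V_up−V_dn)/(S_up−S_dn) = (100.0000−100.0000)/(74.4347−40.5457) = 0.0000. V = [p*·100.0000 + (1−p*)·100.0000]/1.05 = 95.2381. B = V − Δ·S = 95.2381.
(1,0): S=26.8000. Δ = (V_up−V_dn)/(S_up−S_dn) = (64.6259−0.0000)/(32.9640−17.9560) = 4.3061. V = [p*·64.6259 + (1−p*)·0.0000]/1.05 = 41.7650. B = V − Δ·S = -73.6383.
(1,1): S=49.2000. Δ = (V_up−V_dn)/(S_up−S_dn) = (95.2381−64.6259)/(60.5160−32.9640) = 1.1111. V = [p*·95.2381 + (1−p*)·64.6259]/1.05 = 81.3319. B = V − Δ·S = 26.6671.
(0,0): S=40.0000. Δ = (V_up−V_dn)/(S_up−S_dn) = (81.3319−41.7650)/(49.2000−26.8000) = 1.7664. V = [p*·81.3319 + (1−p*)·41.7650]/1.05 = 65.3466. B = V − Δ·S = -5.3085.
As a check, the time-0 holding Δ(0,0)·S0 + B(0,0) comes to 65.3466 — exactly V0.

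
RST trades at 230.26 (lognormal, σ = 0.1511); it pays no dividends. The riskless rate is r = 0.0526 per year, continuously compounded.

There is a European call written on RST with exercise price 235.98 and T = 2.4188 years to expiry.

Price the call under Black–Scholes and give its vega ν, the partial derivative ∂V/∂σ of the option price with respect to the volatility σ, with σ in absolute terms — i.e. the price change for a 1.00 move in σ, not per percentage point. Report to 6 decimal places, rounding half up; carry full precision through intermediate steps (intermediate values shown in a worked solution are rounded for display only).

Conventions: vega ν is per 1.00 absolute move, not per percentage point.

σ√T = 0.1511·√2.4188 = 0.234998
d₁ = (ln(S/K) + (r+σ²/2)T) / (σ√T) = (ln(230.26/235.98) + (0.0526+0.1511²/2)·2.4188) / 0.234998 = (-0.024538 + 0.154841) / 0.234998 = 0.554485
d₂ = d₁ − σ√T = 0.554485 − 0.234998 = 0.319487
e^{−rT} = 0.880532
N(d₁) = 0.710377,  N(d₂) = 0.625321
Call price V = S·N(d₁) − K·e^{−rT}·N(d₂) = 163.571312 − 129.934262 = 33.637050
φ(d₁) = (1/√(2π))·e^{−d₁²/2} = 0.342095
ν = S·φ(d₁)·√T = 122.508380

price = 33.637050
ν = 122.508380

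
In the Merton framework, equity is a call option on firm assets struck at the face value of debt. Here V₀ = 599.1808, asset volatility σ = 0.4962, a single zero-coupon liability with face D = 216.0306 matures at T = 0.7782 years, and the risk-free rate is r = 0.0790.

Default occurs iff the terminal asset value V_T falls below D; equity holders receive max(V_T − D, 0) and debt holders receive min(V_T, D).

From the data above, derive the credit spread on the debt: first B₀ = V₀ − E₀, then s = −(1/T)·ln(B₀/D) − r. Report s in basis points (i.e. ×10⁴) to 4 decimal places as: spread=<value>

spread=20.7730

Equity is a call on the firm's assets struck at D = 216.0306:
d₁ = [ln(V₀/D) + (r + σ²/2)T] / (σ√T)
   = [ln(599.1808/216.0306) + (0.0790 + 0.5·0.4962²)·0.7782] / (0.4962·√0.7782)
   = [1.020143 + 0.157280] / 0.437726 = 2.689863
d₂ = d₁ − σ√T = 2.689863 − 0.437726 = 2.252137
N(d₁) = 0.996426,  N(d₂) = 0.987843,  e^(−rT) = 0.940374
E₀ = V₀·N(d₁) − D·e^(−rT)·N(d₂)
   = 599.1808·0.996426 − 216.0306·0.940374·0.987843 = 396.359416
B₀ = V₀ − E₀ = 599.1808 − 396.359416 = 202.821384
spread = −(1/T)·ln(B₀/D) − r = −(1/0.7782)·ln(202.821384/216.0306) − 0.0790 = 0.00207730
in basis points: 0.00207730 × 10⁴ = 20.7730 bp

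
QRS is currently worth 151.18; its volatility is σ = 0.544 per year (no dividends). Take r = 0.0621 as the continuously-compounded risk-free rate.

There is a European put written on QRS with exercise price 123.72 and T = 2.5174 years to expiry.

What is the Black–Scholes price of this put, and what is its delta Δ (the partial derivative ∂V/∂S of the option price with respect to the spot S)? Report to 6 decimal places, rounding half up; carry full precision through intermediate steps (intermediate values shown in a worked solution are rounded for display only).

price = 23.579400
Δ = -0.199077

σ√T = 0.544·√2.5174 = 0.863128
d₁ = (ln(S/K) + (r+σ²/2)T) / (σ√T) = (ln(151.18/123.72) + (0.0621+0.544²/2)·2.5174) / 0.863128 = (0.200450 + 0.528825) / 0.863128 = 0.844922
d₂ = d₁ − σ√T = 0.844922 − 0.863128 = -0.018206
e^{−rT} = 0.855276
N(−d₁) = 0.199077,  N(−d₂) = 0.507263
Put price V = K·e^{−rT}·N(−d₂) − S·N(−d₁) = 53.675895 − 30.096495 = 23.579400
Δ = −N(−d₁) = -0.199077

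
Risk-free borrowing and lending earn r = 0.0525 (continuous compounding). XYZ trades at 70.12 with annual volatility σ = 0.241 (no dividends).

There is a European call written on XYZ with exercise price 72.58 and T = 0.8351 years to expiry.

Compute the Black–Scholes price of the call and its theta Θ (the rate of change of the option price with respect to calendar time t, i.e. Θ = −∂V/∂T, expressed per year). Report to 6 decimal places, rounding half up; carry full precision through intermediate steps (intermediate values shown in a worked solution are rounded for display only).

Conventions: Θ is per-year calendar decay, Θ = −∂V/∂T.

price = 6.451928
Θ = -5.371161

σ√T = 0.241·√0.8351 = 0.220235
d₁ = (ln(S/K) + (r+σ²/2)T) / (σ√T) = (ln(70.12/72.58) + (0.0525+0.241²/2)·0.8351) / 0.220235 = (-0.034481 + 0.068094) / 0.220235 = 0.152624
d₂ = d₁ − σ√T = 0.152624 − 0.220235 = -0.067611
e^{−rT} = 0.957104
N(d₁) = 0.560653,  N(d₂) = 0.473048
Call price V = S·N(d₁) − K·e^{−rT}·N(d₂) = 39.312959 − 32.861030 = 6.451928
φ(d₁) = (1/√(2π))·e^{−d₁²/2} = 0.394323
Θ = −S·φ(d₁)·σ/(2√T) − r·K·e^{−rT}·N(d₂) = −3.645957 − 1.725204 = -5.371161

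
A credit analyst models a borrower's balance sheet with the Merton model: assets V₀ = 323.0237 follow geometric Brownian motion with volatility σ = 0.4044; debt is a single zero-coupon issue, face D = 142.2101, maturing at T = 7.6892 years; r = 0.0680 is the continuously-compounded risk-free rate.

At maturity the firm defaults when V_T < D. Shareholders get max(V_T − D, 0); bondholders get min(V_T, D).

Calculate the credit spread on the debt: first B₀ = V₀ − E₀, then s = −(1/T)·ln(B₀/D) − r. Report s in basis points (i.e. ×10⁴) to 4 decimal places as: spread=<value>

spread=153.4860

Apply the equity-as-call identities (strike 142.2101, horizon 7.6892 years):
d₁ = [ln(V₀/D) + (r + σ²/2)T] / (σ√T)
   = [ln(323.0237/142.2101) + (0.0680 + 0.5·0.4044²)·7.6892] / (0.4044·√7.6892)
   = [0.820420 + 1.151609] / 1.121377 = 1.758578
d₂ = d₁ − σ√T = 1.758578 − 1.121377 = 0.637201
N(d₁) = 0.960675,  N(d₂) = 0.738003,  e^(−rT) = 0.592819
E₀ = V₀·N(d₁) − D·e^(−rT)·N(d₂)
   = 323.0237·0.960675 − 142.2101·0.592819·0.738003 = 248.103657
B₀ = V₀ − E₀ = 323.0237 − 248.103657 = 74.920043
spread = −(1/T)·ln(B₀/D) − r = −(1/7.6892)·ln(74.920043/142.2101) − 0.0680 = 0.01534860
in basis points: 0.01534860 × 10⁴ = 153.4860 bp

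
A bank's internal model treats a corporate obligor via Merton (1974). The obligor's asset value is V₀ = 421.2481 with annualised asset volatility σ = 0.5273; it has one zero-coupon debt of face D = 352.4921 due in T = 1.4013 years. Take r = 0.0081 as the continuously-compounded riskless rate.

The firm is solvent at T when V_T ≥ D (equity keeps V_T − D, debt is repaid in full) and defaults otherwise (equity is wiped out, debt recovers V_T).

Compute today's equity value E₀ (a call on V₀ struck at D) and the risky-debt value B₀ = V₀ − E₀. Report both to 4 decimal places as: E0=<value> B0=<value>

E0=134.8377 B0=286.4104

Work the structural quantities from V₀ = 421.2481 against face 352.4921:
d₁ = [ln(V₀/D) + (r + σ²/2)T] / (σ√T)
   = [ln(421.2481/352.4921) + (0.0081 + 0.5·0.5273²)·1.4013] / (0.5273·√1.4013)
   = [0.178194 + 0.206163] / 0.624199 = 0.615760
d₂ = d₁ − σ√T = 0.615760 − 0.624199 = -0.008440
N(d₁) = 0.730973,  N(d₂) = 0.496633,  e^(−rT) = 0.988714
E₀ = V₀·N(d₁) − D·e^(−rT)·N(d₂)
   = 421.2481·0.730973 − 352.4921·0.988714·0.496633 = 134.837709
B₀ = V₀ − E₀ = 421.2481 − 134.837709 = 286.410391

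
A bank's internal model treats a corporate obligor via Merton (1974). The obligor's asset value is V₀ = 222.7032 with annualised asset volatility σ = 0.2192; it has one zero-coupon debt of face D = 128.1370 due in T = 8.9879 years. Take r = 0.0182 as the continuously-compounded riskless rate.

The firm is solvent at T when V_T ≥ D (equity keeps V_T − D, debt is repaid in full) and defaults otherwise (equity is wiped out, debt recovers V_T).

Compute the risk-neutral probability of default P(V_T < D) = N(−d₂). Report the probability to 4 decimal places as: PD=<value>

Equity is a call on the firm's assets struck at D = 128.1370:
d₁ = [ln(V₀/D) + (r + σ²/2)T] / (σ√T)
   = [ln(222.7032/128.1370) + (0.0182 + 0.5·0.2192²)·8.9879] / (0.2192·√8.9879)
   = [0.552740 + 0.379508] / 0.657158 = 1.418606
d₂ = d₁ − σ√T = 1.418606 − 0.657158 = 0.761448
risk-neutral PD = N(−d₂) = N(-0.761448) = 0.223195

PD=0.2232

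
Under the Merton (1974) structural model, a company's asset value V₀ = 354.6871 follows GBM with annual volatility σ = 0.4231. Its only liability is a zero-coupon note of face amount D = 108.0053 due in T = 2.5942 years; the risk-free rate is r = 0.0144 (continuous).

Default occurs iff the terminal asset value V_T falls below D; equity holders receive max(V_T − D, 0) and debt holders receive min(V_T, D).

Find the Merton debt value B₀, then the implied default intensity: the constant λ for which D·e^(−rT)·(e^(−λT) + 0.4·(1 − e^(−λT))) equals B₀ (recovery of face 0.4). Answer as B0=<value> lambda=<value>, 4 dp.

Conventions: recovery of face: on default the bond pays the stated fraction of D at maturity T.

With assets at 354.6871 and a single debt payment of 108.0053 at 2.5942 years:
d₁ = [ln(V₀/D) + (r + σ²/2)T] / (σ√T)
   = [ln(354.6871/108.0053) + (0.0144 + 0.5·0.4231²)·2.5942] / (0.4231·√2.5942)
   = [1.189056 + 0.269555] / 0.681467 = 2.140399
d₂ = d₁ − σ√T = 2.140399 − 0.681467 = 1.458932
N(d₁) = 0.983839,  N(d₂) = 0.927708,  e^(−rT) = 0.963333
E₀ = V₀·N(d₁) − D·e^(−rT)·N(d₂)
   = 354.6871·0.983839 − 108.0053·0.963333·0.927708 = 252.431486
B₀ = V₀ − E₀ = 354.6871 − 252.431486 = 102.255614
e^(−λT) = (B₀·e^(rT)/D − 0.4)/(1 − 0.4) = (102.2556·1.038063/108.0053 − 0.4)/0.6 = 0.97133559
λ = −ln(0.97133559)/2.5942 = 0.011211

B0=102.2556 lambda=0.0112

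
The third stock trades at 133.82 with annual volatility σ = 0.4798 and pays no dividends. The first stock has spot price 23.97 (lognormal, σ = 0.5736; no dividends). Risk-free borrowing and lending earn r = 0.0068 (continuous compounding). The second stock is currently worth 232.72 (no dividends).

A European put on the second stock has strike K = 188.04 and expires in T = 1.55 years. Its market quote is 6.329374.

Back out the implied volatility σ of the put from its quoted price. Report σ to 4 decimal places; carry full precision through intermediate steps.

sigma = 0.2161

At σ = 0.2161 the Black–Scholes value reproduces the quote:
σ√T = 0.2161·√1.55 = 0.269042
d₁ = (ln(S/K) + (r+σ²/2)T) / (σ√T) = (ln(232.72/188.04) + (0.0068+0.2161²/2)·1.55) / 0.269042 = (0.213181 + 0.046732) / 0.269042 = 0.966068
d₂ = d₁ − σ√T = 0.966068 − 0.269042 = 0.697026
e^{−rT} = 0.989515
N(−d₁) = 0.167005,  N(−d₂) = 0.242893
V = K·e^{−rT}·N(−d₂) − S·N(−d₁) = 45.194794 − 38.865420 = 6.329374 (the observed quote) — the price is monotone increasing in volatility, hence this σ is the only solution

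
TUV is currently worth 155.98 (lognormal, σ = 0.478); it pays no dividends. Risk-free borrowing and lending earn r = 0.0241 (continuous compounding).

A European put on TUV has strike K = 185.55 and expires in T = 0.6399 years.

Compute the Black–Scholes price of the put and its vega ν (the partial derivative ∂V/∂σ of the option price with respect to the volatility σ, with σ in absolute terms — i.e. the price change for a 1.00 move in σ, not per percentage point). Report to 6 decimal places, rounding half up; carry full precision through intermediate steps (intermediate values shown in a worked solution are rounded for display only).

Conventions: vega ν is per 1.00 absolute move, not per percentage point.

σ√T = 0.478·√0.6399 = 0.382370
d₁ = (ln(S/K) + (r+σ²/2)T) / (σ√T) = (ln(155.98/185.55) + (0.0241+0.478²/2)·0.6399) / 0.382370 = (-0.173597 + 0.088525) / 0.382370 = -0.222485
d₂ = d₁ − σ√T = -0.222485 − 0.382370 = -0.604855
e^{−rT} = 0.984697
N(−d₁) = 0.588032,  N(−d₂) = 0.727362
Put price V = K·e^{−rT}·N(−d₂) − S·N(−d₁) = 132.896713 − 91.721193 = 41.175520
φ(d₁) = (1/√(2π))·e^{−d₁²/2} = 0.389190
ν = S·φ(d₁)·√T = 48.560859

price = 41.175520
ν = 48.560859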